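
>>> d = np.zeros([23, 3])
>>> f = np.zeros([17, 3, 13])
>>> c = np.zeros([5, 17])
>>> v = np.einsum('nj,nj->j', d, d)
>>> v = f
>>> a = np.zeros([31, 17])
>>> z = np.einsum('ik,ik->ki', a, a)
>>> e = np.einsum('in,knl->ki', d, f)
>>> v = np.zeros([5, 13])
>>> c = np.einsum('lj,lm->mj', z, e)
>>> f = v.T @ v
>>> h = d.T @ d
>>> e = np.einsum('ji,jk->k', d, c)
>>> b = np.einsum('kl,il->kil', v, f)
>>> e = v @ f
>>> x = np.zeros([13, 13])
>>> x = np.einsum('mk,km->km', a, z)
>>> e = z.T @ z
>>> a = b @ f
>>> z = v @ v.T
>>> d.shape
(23, 3)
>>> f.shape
(13, 13)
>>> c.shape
(23, 31)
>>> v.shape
(5, 13)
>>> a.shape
(5, 13, 13)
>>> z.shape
(5, 5)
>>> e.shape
(31, 31)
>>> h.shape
(3, 3)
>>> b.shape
(5, 13, 13)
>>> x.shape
(17, 31)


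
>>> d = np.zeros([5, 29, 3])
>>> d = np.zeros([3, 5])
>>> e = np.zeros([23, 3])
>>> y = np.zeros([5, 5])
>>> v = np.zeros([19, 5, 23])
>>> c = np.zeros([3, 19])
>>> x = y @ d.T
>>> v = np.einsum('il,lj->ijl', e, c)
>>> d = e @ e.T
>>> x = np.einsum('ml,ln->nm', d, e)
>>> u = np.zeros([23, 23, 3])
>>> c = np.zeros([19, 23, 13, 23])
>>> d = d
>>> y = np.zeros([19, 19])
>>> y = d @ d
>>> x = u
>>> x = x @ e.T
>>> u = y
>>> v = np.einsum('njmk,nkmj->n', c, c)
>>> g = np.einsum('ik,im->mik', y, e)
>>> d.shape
(23, 23)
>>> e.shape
(23, 3)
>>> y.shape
(23, 23)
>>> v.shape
(19,)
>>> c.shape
(19, 23, 13, 23)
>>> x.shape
(23, 23, 23)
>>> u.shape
(23, 23)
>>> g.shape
(3, 23, 23)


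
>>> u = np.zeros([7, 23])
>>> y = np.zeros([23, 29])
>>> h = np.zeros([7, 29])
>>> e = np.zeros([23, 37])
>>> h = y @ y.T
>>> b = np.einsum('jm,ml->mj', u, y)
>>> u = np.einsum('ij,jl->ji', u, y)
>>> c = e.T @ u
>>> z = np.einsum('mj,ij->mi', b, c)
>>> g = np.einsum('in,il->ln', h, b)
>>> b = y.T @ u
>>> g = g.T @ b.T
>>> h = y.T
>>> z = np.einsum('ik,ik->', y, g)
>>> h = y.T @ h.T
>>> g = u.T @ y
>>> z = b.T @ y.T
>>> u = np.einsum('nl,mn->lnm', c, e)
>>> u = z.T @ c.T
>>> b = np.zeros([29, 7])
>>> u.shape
(23, 37)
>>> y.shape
(23, 29)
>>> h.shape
(29, 29)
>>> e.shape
(23, 37)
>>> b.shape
(29, 7)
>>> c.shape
(37, 7)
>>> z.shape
(7, 23)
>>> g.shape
(7, 29)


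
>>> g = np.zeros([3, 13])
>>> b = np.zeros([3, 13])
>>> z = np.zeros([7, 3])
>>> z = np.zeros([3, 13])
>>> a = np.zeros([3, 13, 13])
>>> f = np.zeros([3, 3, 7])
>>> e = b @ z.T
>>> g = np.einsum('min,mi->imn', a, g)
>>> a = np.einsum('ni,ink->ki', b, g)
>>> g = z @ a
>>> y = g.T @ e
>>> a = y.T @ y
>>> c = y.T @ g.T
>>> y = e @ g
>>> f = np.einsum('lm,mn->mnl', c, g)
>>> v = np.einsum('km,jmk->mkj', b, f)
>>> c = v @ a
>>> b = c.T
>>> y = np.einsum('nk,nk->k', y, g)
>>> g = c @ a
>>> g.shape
(13, 3, 3)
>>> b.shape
(3, 3, 13)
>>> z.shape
(3, 13)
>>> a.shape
(3, 3)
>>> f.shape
(3, 13, 3)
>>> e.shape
(3, 3)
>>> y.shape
(13,)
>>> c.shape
(13, 3, 3)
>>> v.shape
(13, 3, 3)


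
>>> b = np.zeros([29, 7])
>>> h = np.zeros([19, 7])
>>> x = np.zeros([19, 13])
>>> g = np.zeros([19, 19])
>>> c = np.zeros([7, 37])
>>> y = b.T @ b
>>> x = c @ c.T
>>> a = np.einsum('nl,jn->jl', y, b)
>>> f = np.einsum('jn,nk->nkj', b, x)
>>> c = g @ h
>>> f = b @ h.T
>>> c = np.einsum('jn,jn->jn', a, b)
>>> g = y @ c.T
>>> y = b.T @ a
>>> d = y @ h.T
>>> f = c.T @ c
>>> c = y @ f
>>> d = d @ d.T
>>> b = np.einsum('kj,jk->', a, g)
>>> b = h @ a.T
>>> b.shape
(19, 29)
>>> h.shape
(19, 7)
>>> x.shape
(7, 7)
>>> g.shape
(7, 29)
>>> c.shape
(7, 7)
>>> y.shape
(7, 7)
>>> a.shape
(29, 7)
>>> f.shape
(7, 7)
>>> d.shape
(7, 7)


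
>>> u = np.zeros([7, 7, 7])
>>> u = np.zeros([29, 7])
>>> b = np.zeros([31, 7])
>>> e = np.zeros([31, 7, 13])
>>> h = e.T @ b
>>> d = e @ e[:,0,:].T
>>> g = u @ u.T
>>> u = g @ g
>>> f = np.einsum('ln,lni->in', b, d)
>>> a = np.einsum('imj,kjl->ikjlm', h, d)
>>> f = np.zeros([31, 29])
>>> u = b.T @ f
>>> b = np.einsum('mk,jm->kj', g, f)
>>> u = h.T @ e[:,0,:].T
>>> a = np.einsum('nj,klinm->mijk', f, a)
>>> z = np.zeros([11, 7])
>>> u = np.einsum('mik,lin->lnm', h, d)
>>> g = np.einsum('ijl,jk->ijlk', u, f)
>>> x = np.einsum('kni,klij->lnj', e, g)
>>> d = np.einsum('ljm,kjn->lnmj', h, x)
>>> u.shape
(31, 31, 13)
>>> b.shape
(29, 31)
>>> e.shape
(31, 7, 13)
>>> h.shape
(13, 7, 7)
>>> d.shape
(13, 29, 7, 7)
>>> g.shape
(31, 31, 13, 29)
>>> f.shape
(31, 29)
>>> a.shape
(7, 7, 29, 13)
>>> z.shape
(11, 7)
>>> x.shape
(31, 7, 29)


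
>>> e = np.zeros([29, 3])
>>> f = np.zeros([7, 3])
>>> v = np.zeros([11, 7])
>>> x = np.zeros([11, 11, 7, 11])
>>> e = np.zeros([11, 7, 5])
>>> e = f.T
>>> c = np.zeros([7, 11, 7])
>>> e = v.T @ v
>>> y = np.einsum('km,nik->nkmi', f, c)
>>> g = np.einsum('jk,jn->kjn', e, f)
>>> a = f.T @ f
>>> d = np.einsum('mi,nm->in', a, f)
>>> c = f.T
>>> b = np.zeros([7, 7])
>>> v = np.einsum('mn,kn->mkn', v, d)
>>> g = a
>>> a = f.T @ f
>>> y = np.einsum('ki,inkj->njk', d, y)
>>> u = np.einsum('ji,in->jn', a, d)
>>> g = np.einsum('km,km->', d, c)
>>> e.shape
(7, 7)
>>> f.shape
(7, 3)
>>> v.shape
(11, 3, 7)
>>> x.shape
(11, 11, 7, 11)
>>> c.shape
(3, 7)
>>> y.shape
(7, 11, 3)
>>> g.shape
()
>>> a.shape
(3, 3)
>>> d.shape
(3, 7)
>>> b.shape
(7, 7)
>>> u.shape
(3, 7)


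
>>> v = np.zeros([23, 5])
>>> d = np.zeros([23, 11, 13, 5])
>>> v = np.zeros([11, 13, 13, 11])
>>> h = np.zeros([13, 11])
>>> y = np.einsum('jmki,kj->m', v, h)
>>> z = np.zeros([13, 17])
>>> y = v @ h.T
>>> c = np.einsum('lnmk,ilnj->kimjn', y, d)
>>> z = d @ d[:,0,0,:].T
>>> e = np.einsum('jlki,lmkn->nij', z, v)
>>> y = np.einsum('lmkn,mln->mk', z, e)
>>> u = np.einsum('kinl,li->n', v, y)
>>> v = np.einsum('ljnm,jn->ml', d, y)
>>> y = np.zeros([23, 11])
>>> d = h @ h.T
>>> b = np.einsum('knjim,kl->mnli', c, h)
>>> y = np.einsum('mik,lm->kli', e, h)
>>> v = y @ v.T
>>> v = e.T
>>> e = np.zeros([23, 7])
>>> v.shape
(23, 23, 11)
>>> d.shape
(13, 13)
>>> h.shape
(13, 11)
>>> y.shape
(23, 13, 23)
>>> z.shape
(23, 11, 13, 23)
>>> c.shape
(13, 23, 13, 5, 13)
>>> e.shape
(23, 7)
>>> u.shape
(13,)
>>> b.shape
(13, 23, 11, 5)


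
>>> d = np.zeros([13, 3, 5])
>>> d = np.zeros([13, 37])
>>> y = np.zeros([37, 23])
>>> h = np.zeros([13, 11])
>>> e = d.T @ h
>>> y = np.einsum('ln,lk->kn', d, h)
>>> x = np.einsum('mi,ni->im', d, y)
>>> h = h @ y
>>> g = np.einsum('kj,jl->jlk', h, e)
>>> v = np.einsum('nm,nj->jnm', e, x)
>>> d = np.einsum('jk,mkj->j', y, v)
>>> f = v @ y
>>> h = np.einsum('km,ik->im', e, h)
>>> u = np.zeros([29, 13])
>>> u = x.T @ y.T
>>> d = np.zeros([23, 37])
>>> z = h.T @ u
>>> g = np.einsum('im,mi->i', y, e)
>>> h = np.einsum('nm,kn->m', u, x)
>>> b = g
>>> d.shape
(23, 37)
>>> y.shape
(11, 37)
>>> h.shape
(11,)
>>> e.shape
(37, 11)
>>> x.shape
(37, 13)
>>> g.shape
(11,)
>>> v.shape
(13, 37, 11)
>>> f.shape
(13, 37, 37)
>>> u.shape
(13, 11)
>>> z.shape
(11, 11)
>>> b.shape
(11,)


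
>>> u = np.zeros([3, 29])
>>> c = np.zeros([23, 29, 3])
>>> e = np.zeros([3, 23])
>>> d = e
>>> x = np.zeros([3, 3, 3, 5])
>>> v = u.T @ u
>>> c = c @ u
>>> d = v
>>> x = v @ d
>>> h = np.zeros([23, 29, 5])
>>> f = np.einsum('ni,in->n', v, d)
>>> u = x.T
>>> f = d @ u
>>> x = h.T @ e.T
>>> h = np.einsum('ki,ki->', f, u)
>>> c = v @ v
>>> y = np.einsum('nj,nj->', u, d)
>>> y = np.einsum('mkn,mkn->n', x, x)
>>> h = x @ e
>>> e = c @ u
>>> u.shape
(29, 29)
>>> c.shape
(29, 29)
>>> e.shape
(29, 29)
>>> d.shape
(29, 29)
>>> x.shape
(5, 29, 3)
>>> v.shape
(29, 29)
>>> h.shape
(5, 29, 23)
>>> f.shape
(29, 29)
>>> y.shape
(3,)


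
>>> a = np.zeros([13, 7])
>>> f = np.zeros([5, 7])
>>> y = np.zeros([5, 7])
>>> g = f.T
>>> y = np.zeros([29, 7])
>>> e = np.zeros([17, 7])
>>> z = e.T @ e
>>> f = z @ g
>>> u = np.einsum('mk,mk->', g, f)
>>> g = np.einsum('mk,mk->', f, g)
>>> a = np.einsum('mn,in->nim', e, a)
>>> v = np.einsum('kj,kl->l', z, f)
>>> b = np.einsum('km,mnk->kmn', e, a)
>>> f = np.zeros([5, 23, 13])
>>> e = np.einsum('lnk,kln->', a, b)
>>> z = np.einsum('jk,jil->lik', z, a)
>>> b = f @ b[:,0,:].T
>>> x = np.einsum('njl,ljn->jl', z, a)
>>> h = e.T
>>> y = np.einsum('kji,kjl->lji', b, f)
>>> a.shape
(7, 13, 17)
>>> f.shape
(5, 23, 13)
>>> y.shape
(13, 23, 17)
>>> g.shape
()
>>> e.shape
()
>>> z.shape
(17, 13, 7)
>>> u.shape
()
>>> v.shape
(5,)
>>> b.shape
(5, 23, 17)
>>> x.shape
(13, 7)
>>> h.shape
()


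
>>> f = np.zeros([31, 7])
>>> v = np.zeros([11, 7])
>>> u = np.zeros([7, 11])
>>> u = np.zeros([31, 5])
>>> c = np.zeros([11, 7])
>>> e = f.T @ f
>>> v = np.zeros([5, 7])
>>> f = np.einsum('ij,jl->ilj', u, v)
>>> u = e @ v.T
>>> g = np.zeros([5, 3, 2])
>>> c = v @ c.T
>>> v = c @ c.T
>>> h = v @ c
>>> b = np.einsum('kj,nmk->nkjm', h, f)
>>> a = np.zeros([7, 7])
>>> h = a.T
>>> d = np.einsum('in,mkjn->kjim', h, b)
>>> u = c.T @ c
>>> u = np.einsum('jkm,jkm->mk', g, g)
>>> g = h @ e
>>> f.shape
(31, 7, 5)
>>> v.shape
(5, 5)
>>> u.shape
(2, 3)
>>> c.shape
(5, 11)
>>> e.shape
(7, 7)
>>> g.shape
(7, 7)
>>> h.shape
(7, 7)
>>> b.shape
(31, 5, 11, 7)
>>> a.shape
(7, 7)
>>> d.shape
(5, 11, 7, 31)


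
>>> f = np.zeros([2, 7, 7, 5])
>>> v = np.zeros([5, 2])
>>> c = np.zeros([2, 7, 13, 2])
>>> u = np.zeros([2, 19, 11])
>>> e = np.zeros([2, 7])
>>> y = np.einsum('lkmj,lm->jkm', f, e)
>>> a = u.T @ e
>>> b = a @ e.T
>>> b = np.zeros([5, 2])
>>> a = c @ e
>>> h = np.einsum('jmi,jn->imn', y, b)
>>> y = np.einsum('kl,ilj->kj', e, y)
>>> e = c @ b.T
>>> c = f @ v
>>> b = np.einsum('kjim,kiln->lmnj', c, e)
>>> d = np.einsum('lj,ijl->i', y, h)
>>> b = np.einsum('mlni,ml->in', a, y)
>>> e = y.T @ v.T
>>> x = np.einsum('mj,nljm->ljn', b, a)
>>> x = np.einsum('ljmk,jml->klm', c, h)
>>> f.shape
(2, 7, 7, 5)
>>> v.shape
(5, 2)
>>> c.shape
(2, 7, 7, 2)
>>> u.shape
(2, 19, 11)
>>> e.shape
(7, 5)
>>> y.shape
(2, 7)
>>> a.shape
(2, 7, 13, 7)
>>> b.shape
(7, 13)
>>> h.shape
(7, 7, 2)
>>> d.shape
(7,)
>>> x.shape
(2, 2, 7)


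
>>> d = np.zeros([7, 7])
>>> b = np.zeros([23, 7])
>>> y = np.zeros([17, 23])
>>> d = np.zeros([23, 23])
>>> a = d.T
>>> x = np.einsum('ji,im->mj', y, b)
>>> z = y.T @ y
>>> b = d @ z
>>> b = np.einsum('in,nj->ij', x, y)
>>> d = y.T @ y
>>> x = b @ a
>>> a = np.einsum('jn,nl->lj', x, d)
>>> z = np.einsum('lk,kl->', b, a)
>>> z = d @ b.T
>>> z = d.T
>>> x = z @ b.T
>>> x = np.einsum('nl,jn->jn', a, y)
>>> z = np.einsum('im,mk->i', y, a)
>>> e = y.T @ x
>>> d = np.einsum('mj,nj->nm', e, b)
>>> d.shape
(7, 23)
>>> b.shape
(7, 23)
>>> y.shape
(17, 23)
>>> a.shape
(23, 7)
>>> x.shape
(17, 23)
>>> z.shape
(17,)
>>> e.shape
(23, 23)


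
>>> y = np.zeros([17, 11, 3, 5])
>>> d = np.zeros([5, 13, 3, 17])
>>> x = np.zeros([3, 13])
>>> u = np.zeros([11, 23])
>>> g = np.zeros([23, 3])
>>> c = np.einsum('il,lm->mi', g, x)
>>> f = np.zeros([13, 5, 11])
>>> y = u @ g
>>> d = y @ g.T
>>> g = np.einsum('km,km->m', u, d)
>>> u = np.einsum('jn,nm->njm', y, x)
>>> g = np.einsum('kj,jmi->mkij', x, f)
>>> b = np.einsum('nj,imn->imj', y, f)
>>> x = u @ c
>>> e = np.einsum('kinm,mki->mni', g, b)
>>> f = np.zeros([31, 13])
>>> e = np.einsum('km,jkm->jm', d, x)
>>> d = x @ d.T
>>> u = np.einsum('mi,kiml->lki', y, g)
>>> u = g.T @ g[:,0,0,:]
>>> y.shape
(11, 3)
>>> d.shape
(3, 11, 11)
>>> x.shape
(3, 11, 23)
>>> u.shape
(13, 11, 3, 13)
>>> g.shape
(5, 3, 11, 13)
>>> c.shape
(13, 23)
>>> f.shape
(31, 13)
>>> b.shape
(13, 5, 3)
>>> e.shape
(3, 23)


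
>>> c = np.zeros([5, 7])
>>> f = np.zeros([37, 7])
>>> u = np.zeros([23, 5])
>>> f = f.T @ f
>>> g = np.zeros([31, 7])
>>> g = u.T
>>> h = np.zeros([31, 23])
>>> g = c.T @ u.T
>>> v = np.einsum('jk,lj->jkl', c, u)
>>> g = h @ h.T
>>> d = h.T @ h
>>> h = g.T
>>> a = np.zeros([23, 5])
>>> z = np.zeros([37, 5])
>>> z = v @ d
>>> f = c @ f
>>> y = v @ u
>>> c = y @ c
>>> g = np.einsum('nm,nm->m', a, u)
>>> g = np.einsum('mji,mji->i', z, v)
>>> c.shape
(5, 7, 7)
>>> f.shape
(5, 7)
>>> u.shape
(23, 5)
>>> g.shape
(23,)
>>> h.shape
(31, 31)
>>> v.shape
(5, 7, 23)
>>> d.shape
(23, 23)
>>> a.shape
(23, 5)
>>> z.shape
(5, 7, 23)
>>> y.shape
(5, 7, 5)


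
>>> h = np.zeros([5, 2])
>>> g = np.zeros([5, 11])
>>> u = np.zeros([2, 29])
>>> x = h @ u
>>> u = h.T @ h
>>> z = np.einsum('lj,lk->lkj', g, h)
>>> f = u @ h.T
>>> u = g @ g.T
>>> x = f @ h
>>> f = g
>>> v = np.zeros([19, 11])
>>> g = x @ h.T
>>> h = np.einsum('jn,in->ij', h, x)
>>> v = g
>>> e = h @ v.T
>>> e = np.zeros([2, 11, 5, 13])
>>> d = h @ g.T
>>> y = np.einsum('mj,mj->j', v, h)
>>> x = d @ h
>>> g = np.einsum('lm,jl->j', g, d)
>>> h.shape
(2, 5)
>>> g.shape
(2,)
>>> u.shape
(5, 5)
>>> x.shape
(2, 5)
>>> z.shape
(5, 2, 11)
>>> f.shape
(5, 11)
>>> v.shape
(2, 5)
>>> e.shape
(2, 11, 5, 13)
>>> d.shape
(2, 2)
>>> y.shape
(5,)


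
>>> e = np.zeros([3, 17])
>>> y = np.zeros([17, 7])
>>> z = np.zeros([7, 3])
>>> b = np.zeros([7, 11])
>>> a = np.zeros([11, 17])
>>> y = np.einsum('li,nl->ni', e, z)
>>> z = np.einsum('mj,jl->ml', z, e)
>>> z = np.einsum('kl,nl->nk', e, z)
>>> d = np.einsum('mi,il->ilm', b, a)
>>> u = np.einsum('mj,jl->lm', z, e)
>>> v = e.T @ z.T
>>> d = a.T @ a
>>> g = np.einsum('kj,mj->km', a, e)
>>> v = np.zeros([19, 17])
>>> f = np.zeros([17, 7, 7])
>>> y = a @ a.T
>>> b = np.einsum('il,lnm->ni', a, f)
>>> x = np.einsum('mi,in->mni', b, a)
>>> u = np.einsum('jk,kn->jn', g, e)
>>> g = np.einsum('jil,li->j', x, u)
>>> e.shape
(3, 17)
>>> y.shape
(11, 11)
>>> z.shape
(7, 3)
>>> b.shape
(7, 11)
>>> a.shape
(11, 17)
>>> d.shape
(17, 17)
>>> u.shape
(11, 17)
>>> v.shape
(19, 17)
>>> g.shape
(7,)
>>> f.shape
(17, 7, 7)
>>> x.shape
(7, 17, 11)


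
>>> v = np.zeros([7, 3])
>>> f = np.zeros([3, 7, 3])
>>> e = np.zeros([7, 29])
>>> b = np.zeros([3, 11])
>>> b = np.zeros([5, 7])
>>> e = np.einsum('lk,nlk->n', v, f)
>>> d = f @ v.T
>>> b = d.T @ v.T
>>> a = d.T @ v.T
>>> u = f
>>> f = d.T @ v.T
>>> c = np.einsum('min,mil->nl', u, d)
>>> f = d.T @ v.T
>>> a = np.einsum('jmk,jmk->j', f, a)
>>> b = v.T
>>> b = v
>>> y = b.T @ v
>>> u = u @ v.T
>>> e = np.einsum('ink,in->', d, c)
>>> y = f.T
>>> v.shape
(7, 3)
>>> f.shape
(7, 7, 7)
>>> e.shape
()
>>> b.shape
(7, 3)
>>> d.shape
(3, 7, 7)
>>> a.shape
(7,)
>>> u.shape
(3, 7, 7)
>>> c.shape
(3, 7)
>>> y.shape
(7, 7, 7)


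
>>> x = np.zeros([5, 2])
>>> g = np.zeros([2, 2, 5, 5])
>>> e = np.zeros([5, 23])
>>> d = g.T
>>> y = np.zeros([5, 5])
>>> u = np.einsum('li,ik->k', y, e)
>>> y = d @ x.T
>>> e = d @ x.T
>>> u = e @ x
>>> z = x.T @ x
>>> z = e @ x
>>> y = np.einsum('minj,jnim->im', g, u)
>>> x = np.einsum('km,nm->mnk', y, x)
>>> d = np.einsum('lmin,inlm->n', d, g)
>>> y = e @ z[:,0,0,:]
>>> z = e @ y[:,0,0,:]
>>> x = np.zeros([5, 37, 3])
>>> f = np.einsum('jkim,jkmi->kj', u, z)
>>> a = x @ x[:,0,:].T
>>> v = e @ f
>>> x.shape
(5, 37, 3)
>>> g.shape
(2, 2, 5, 5)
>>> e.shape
(5, 5, 2, 5)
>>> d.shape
(2,)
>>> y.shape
(5, 5, 2, 2)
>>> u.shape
(5, 5, 2, 2)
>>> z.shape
(5, 5, 2, 2)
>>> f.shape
(5, 5)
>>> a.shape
(5, 37, 5)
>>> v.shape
(5, 5, 2, 5)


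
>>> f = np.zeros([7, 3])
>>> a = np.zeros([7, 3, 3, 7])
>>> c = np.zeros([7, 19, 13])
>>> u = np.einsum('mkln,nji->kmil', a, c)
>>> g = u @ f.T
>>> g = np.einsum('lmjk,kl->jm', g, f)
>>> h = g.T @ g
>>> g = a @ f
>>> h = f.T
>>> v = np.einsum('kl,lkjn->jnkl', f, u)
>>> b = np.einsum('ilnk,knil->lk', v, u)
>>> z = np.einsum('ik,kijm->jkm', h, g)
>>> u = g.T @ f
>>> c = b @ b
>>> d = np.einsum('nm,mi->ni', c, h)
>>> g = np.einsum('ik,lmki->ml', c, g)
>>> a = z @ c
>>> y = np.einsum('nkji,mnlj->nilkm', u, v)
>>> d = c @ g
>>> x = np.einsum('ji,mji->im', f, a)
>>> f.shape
(7, 3)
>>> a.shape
(3, 7, 3)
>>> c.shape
(3, 3)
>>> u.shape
(3, 3, 3, 3)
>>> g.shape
(3, 7)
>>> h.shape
(3, 7)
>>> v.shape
(13, 3, 7, 3)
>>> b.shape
(3, 3)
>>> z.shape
(3, 7, 3)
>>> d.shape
(3, 7)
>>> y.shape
(3, 3, 7, 3, 13)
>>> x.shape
(3, 3)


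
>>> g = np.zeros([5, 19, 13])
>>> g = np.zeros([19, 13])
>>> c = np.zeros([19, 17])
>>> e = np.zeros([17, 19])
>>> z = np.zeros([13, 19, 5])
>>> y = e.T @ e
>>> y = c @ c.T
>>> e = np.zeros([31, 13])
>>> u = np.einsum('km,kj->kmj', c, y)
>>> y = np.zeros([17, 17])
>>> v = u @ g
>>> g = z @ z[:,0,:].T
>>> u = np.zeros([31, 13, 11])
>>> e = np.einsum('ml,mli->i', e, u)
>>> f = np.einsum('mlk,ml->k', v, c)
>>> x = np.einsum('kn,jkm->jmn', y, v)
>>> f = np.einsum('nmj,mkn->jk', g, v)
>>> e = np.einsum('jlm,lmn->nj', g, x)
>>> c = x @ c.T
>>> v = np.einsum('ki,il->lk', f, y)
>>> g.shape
(13, 19, 13)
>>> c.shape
(19, 13, 19)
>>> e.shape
(17, 13)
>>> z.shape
(13, 19, 5)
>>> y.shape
(17, 17)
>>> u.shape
(31, 13, 11)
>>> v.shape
(17, 13)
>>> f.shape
(13, 17)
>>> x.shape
(19, 13, 17)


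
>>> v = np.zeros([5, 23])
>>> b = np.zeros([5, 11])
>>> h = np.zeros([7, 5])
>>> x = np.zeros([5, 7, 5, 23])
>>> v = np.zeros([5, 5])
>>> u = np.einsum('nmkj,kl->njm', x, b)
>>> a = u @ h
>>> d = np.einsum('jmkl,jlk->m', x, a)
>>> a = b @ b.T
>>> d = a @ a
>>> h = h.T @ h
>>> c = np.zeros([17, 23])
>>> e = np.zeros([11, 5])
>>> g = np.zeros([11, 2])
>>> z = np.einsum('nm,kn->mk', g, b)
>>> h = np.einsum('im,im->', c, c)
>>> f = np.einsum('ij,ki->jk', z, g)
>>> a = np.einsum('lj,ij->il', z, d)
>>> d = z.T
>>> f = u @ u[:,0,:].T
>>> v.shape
(5, 5)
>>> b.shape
(5, 11)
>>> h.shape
()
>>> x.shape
(5, 7, 5, 23)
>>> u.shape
(5, 23, 7)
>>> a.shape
(5, 2)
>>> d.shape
(5, 2)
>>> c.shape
(17, 23)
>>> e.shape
(11, 5)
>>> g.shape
(11, 2)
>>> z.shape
(2, 5)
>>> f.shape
(5, 23, 5)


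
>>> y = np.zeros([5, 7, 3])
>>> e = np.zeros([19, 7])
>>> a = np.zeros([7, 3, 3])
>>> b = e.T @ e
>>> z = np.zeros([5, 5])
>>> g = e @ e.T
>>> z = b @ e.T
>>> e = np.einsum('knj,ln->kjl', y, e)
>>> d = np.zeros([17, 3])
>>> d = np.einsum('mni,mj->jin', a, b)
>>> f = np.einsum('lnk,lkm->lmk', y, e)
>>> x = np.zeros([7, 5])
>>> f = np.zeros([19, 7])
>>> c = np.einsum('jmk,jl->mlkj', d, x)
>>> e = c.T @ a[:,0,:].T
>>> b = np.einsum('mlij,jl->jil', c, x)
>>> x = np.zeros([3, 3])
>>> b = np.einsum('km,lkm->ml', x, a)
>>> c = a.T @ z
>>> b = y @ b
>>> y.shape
(5, 7, 3)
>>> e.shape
(7, 3, 5, 7)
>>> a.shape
(7, 3, 3)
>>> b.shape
(5, 7, 7)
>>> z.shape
(7, 19)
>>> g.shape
(19, 19)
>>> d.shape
(7, 3, 3)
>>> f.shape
(19, 7)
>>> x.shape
(3, 3)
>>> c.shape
(3, 3, 19)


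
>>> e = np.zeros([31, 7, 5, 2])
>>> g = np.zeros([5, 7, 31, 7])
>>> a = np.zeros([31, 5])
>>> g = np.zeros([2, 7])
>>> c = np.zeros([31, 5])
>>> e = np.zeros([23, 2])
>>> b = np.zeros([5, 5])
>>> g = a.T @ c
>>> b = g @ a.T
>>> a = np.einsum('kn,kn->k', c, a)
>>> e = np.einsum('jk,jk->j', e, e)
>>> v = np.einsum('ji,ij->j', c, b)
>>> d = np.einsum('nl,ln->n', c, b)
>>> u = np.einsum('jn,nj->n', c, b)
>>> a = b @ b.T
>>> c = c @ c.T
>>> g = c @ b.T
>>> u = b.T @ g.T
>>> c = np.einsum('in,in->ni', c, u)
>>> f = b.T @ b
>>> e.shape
(23,)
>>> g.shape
(31, 5)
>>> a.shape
(5, 5)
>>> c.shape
(31, 31)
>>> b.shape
(5, 31)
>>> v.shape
(31,)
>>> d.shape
(31,)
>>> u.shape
(31, 31)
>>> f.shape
(31, 31)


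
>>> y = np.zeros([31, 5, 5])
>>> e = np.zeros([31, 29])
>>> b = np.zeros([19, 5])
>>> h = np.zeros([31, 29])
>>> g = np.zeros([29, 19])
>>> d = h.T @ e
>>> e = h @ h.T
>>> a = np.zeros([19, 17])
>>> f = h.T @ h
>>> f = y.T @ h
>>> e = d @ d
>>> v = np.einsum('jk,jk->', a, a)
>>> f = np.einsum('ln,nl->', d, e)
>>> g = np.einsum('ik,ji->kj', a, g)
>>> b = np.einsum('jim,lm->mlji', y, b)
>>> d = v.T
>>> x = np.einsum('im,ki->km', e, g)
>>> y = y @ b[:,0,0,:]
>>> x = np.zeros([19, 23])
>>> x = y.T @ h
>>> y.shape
(31, 5, 5)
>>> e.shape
(29, 29)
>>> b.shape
(5, 19, 31, 5)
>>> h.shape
(31, 29)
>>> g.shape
(17, 29)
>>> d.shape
()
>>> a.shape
(19, 17)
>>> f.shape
()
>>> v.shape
()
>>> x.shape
(5, 5, 29)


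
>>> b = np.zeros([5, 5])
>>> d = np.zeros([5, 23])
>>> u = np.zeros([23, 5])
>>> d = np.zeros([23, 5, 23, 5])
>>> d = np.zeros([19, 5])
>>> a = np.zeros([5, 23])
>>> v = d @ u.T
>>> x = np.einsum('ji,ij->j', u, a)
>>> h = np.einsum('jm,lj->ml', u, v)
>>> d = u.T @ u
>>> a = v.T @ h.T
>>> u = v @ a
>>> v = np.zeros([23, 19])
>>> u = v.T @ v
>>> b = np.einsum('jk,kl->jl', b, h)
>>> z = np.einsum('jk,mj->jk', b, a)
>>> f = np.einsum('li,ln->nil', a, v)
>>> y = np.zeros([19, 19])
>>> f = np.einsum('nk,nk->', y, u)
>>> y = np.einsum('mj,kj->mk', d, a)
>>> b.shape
(5, 19)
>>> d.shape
(5, 5)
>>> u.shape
(19, 19)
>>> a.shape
(23, 5)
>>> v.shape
(23, 19)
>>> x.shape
(23,)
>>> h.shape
(5, 19)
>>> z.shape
(5, 19)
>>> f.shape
()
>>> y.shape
(5, 23)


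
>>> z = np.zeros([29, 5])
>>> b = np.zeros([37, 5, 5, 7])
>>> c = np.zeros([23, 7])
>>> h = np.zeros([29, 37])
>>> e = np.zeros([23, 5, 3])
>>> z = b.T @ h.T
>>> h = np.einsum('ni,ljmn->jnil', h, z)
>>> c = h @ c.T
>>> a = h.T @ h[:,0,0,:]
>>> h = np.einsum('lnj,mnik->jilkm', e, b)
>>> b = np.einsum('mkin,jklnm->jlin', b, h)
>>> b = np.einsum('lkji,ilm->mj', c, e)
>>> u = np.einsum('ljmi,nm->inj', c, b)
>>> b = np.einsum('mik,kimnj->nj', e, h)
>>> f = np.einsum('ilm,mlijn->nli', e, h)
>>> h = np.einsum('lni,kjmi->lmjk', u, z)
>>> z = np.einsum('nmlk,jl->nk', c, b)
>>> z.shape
(5, 23)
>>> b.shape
(7, 37)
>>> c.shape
(5, 29, 37, 23)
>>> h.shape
(23, 5, 5, 7)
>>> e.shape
(23, 5, 3)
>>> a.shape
(7, 37, 29, 7)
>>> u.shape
(23, 3, 29)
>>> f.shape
(37, 5, 23)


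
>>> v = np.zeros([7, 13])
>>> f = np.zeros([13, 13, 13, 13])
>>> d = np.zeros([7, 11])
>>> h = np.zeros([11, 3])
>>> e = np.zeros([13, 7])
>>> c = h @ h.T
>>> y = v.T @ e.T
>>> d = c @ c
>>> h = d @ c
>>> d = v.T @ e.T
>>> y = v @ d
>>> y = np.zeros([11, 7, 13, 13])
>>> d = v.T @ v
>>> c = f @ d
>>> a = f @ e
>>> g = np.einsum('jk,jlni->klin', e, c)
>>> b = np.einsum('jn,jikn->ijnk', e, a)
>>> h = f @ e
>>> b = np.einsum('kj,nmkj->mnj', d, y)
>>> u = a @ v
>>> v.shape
(7, 13)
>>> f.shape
(13, 13, 13, 13)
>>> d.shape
(13, 13)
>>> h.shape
(13, 13, 13, 7)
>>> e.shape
(13, 7)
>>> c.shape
(13, 13, 13, 13)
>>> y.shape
(11, 7, 13, 13)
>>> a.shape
(13, 13, 13, 7)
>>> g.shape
(7, 13, 13, 13)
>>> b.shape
(7, 11, 13)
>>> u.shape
(13, 13, 13, 13)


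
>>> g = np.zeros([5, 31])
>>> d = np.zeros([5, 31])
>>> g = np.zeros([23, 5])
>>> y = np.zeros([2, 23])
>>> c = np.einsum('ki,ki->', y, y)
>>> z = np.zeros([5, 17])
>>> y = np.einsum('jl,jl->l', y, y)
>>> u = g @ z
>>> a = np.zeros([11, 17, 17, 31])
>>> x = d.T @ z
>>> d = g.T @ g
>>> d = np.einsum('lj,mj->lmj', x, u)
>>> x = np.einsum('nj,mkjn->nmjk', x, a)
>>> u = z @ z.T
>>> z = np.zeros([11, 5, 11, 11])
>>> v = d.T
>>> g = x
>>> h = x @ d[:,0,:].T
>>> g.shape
(31, 11, 17, 17)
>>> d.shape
(31, 23, 17)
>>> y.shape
(23,)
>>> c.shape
()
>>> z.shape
(11, 5, 11, 11)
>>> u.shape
(5, 5)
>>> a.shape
(11, 17, 17, 31)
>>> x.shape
(31, 11, 17, 17)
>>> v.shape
(17, 23, 31)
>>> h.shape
(31, 11, 17, 31)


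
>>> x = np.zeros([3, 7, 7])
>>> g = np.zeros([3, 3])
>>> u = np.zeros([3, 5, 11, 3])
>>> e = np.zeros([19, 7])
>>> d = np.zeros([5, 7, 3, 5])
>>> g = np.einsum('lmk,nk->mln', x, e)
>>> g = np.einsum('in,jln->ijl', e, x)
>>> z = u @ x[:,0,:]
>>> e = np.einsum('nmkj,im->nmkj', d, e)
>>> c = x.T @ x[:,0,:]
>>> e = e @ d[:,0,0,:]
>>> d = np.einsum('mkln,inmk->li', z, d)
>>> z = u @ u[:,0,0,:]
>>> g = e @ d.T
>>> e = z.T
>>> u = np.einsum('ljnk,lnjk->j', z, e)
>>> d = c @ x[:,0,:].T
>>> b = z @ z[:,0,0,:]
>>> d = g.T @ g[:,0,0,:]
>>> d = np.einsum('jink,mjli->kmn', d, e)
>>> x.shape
(3, 7, 7)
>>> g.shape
(5, 7, 3, 11)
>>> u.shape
(5,)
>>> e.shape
(3, 11, 5, 3)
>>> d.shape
(11, 3, 7)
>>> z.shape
(3, 5, 11, 3)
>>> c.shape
(7, 7, 7)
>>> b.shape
(3, 5, 11, 3)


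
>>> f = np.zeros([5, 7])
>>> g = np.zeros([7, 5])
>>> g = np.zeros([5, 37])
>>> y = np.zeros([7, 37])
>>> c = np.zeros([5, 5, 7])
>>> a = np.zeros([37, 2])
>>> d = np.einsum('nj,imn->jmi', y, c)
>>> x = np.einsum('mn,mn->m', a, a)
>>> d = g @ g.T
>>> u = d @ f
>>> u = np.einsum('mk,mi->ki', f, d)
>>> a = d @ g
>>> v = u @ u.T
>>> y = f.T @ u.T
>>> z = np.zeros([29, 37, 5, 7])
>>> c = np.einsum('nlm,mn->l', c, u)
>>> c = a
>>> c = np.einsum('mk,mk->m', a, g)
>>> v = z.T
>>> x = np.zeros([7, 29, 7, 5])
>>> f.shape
(5, 7)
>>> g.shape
(5, 37)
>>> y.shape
(7, 7)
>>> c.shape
(5,)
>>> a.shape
(5, 37)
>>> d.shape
(5, 5)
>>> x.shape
(7, 29, 7, 5)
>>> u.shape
(7, 5)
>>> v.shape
(7, 5, 37, 29)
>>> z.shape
(29, 37, 5, 7)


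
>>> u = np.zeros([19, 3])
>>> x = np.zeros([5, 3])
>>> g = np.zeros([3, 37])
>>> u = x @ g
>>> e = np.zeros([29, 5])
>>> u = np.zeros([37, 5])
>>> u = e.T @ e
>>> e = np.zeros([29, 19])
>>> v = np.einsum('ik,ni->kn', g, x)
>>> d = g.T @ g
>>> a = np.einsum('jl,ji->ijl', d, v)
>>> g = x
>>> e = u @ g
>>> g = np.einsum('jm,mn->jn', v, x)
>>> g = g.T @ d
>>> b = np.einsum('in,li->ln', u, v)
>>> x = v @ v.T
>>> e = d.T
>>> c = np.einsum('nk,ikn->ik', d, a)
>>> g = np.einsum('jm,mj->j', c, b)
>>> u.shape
(5, 5)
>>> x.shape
(37, 37)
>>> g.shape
(5,)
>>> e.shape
(37, 37)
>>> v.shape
(37, 5)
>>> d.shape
(37, 37)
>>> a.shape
(5, 37, 37)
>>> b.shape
(37, 5)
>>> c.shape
(5, 37)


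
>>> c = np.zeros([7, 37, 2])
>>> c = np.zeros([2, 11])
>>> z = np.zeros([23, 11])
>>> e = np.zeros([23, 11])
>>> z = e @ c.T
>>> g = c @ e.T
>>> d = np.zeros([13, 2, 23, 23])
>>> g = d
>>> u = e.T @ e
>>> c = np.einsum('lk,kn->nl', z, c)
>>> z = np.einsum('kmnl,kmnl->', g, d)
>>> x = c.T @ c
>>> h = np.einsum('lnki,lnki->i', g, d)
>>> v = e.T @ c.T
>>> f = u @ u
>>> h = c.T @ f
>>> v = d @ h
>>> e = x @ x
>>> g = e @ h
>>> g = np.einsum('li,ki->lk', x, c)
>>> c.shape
(11, 23)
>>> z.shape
()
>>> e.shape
(23, 23)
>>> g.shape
(23, 11)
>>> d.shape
(13, 2, 23, 23)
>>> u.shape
(11, 11)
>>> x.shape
(23, 23)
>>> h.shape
(23, 11)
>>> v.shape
(13, 2, 23, 11)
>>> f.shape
(11, 11)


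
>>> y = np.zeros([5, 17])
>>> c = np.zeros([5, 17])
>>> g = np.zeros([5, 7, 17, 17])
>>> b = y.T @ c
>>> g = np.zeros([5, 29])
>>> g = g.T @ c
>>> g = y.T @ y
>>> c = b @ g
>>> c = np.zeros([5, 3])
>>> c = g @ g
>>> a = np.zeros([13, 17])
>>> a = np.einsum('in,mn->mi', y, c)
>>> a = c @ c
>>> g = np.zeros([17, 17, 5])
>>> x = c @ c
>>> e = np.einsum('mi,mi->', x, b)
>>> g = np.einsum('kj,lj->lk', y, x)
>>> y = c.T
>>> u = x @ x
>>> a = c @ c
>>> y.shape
(17, 17)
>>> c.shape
(17, 17)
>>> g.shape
(17, 5)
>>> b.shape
(17, 17)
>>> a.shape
(17, 17)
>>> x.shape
(17, 17)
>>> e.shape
()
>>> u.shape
(17, 17)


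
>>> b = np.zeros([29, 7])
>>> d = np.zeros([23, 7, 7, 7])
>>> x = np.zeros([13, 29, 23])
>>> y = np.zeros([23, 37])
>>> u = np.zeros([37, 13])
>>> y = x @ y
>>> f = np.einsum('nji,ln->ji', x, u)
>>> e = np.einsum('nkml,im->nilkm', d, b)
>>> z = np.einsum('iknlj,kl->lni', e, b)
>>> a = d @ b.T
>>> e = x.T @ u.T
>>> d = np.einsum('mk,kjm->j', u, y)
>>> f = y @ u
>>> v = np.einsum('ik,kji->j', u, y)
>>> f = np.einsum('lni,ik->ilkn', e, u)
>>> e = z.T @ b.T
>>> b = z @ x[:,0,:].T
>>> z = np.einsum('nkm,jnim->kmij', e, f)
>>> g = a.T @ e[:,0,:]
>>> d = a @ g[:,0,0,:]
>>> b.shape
(7, 7, 13)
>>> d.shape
(23, 7, 7, 29)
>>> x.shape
(13, 29, 23)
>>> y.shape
(13, 29, 37)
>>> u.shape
(37, 13)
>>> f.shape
(37, 23, 13, 29)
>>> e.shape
(23, 7, 29)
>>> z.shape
(7, 29, 13, 37)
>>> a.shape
(23, 7, 7, 29)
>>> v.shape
(29,)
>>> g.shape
(29, 7, 7, 29)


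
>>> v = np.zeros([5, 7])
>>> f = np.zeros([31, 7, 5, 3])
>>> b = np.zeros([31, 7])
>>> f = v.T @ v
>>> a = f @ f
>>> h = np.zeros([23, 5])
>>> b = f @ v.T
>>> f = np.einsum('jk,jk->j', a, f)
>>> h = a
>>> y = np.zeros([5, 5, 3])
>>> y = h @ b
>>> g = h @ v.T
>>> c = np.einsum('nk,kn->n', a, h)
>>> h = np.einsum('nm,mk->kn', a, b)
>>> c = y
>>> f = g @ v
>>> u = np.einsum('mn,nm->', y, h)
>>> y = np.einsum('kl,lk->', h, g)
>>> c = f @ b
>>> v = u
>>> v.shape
()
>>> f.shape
(7, 7)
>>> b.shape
(7, 5)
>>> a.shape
(7, 7)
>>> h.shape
(5, 7)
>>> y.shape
()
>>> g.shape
(7, 5)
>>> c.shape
(7, 5)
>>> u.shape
()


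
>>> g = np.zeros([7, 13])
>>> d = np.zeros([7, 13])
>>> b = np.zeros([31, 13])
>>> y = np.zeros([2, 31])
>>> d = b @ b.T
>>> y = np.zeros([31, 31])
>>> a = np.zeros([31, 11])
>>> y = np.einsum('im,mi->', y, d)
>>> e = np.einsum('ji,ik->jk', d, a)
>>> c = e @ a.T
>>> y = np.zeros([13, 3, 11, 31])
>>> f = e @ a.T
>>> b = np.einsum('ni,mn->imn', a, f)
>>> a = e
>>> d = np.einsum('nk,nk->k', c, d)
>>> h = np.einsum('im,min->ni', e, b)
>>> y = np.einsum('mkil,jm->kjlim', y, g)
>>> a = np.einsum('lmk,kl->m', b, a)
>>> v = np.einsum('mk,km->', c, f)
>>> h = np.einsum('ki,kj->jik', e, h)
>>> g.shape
(7, 13)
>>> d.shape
(31,)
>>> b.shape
(11, 31, 31)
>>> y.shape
(3, 7, 31, 11, 13)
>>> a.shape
(31,)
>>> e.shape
(31, 11)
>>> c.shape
(31, 31)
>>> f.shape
(31, 31)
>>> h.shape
(31, 11, 31)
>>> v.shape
()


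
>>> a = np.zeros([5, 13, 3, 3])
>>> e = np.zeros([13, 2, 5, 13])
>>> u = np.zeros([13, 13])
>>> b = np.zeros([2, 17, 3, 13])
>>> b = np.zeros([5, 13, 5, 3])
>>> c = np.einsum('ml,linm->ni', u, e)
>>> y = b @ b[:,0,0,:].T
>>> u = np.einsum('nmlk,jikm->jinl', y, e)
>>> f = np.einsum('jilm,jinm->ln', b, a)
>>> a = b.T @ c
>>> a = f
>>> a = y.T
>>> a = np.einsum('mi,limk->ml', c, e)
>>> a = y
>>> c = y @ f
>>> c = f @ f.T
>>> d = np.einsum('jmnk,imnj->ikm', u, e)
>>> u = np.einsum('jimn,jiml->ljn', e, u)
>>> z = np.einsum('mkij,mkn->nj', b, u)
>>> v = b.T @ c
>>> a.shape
(5, 13, 5, 5)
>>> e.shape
(13, 2, 5, 13)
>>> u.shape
(5, 13, 13)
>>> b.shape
(5, 13, 5, 3)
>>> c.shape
(5, 5)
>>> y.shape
(5, 13, 5, 5)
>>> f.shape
(5, 3)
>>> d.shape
(13, 5, 2)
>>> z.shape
(13, 3)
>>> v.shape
(3, 5, 13, 5)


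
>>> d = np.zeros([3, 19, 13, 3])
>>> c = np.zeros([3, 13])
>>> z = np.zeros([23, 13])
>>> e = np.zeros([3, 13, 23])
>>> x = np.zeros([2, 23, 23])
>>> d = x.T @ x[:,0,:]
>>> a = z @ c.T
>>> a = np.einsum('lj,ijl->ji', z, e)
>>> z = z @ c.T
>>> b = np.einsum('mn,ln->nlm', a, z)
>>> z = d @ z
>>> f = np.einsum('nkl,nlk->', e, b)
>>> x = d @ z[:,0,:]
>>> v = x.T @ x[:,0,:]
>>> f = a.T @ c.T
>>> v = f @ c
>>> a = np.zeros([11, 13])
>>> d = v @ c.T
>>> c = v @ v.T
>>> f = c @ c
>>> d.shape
(3, 3)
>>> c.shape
(3, 3)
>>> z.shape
(23, 23, 3)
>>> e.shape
(3, 13, 23)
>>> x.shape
(23, 23, 3)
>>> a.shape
(11, 13)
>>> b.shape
(3, 23, 13)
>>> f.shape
(3, 3)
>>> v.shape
(3, 13)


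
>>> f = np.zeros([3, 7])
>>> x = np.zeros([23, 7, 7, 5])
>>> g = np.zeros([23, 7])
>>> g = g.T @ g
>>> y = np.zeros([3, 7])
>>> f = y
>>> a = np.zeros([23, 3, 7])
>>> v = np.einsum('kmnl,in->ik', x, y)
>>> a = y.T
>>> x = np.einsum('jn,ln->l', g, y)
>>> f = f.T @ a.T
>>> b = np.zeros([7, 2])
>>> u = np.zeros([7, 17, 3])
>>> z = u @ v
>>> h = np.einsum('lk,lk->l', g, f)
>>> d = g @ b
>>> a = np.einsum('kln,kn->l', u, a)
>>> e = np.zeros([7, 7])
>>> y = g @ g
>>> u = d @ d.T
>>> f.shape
(7, 7)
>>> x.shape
(3,)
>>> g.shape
(7, 7)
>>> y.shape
(7, 7)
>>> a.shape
(17,)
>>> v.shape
(3, 23)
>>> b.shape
(7, 2)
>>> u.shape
(7, 7)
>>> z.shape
(7, 17, 23)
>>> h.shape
(7,)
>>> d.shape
(7, 2)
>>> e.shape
(7, 7)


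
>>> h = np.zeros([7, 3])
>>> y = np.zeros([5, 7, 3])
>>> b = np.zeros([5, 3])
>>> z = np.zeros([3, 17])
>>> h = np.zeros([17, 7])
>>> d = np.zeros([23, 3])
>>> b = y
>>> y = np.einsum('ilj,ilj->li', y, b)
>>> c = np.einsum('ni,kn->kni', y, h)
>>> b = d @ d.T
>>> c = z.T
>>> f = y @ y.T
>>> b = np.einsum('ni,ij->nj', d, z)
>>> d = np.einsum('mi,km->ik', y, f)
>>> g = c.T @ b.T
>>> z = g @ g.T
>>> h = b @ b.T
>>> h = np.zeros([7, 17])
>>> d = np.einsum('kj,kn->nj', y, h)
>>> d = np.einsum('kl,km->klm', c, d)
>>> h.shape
(7, 17)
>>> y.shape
(7, 5)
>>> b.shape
(23, 17)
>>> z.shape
(3, 3)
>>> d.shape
(17, 3, 5)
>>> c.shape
(17, 3)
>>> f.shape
(7, 7)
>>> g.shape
(3, 23)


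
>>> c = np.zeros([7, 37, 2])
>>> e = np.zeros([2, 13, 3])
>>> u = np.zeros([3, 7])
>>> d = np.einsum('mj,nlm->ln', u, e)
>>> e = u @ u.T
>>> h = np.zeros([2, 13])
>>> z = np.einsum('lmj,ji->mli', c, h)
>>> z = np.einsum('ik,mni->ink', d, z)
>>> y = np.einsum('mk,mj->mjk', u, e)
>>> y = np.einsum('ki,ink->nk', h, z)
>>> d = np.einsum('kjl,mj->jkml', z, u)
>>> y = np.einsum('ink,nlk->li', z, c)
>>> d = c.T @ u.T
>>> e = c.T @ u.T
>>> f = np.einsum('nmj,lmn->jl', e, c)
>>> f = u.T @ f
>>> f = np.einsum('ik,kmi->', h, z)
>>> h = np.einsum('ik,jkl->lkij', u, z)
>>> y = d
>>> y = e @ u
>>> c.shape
(7, 37, 2)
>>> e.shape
(2, 37, 3)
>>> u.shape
(3, 7)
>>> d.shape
(2, 37, 3)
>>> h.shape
(2, 7, 3, 13)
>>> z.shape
(13, 7, 2)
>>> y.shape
(2, 37, 7)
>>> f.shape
()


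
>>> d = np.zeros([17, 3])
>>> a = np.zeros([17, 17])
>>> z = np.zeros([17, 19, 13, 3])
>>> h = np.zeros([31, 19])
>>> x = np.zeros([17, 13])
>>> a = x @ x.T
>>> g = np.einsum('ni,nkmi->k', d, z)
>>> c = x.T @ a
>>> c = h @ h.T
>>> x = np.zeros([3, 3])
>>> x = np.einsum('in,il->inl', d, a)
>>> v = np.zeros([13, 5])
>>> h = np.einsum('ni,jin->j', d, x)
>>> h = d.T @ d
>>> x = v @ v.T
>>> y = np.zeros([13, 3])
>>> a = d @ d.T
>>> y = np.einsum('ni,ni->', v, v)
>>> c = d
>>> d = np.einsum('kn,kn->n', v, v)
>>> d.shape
(5,)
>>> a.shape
(17, 17)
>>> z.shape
(17, 19, 13, 3)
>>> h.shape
(3, 3)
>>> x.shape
(13, 13)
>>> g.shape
(19,)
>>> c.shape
(17, 3)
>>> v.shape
(13, 5)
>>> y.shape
()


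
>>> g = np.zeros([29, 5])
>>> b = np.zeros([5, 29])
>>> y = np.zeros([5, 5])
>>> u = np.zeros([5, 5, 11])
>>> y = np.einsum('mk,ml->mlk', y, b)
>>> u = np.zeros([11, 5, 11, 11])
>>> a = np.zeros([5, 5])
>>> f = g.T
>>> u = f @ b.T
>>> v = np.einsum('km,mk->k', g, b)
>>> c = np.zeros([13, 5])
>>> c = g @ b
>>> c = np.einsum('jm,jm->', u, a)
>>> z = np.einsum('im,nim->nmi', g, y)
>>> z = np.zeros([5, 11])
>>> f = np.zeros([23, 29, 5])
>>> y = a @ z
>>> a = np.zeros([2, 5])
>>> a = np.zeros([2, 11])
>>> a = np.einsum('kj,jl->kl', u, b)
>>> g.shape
(29, 5)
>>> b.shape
(5, 29)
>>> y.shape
(5, 11)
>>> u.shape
(5, 5)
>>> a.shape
(5, 29)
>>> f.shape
(23, 29, 5)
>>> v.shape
(29,)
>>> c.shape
()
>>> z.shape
(5, 11)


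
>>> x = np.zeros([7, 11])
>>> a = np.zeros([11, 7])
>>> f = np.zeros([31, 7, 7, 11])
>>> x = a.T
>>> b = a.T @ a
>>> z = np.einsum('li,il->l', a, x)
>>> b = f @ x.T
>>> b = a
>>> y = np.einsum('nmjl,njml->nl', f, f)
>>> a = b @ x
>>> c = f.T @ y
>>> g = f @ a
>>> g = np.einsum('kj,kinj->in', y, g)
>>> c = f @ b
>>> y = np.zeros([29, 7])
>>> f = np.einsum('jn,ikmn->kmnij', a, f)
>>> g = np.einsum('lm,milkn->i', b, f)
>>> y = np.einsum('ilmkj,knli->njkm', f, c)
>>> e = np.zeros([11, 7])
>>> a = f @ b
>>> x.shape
(7, 11)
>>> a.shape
(7, 7, 11, 31, 7)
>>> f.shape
(7, 7, 11, 31, 11)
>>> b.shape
(11, 7)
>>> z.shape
(11,)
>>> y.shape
(7, 11, 31, 11)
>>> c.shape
(31, 7, 7, 7)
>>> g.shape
(7,)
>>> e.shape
(11, 7)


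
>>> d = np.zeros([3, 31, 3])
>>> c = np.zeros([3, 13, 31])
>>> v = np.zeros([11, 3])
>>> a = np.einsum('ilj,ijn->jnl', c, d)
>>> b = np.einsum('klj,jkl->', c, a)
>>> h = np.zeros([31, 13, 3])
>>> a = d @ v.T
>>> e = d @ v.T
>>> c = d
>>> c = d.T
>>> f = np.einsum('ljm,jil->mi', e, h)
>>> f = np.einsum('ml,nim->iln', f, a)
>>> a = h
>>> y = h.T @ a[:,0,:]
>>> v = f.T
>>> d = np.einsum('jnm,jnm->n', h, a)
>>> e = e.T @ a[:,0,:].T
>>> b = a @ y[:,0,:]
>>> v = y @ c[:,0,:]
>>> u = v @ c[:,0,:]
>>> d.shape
(13,)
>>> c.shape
(3, 31, 3)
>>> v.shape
(3, 13, 3)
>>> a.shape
(31, 13, 3)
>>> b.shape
(31, 13, 3)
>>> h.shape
(31, 13, 3)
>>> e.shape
(11, 31, 31)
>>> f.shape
(31, 13, 3)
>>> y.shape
(3, 13, 3)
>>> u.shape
(3, 13, 3)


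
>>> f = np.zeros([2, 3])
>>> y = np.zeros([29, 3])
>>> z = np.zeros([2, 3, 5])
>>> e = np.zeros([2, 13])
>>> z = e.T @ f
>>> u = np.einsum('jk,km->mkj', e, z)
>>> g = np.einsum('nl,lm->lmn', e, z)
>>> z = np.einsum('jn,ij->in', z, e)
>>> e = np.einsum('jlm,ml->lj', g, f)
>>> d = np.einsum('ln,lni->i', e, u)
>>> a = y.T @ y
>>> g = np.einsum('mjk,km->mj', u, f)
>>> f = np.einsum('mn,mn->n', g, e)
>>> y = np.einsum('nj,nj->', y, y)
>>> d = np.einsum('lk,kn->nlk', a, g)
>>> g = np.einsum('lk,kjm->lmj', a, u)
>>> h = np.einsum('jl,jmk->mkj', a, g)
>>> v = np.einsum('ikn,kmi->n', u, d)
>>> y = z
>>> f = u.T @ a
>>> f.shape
(2, 13, 3)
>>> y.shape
(2, 3)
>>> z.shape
(2, 3)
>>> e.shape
(3, 13)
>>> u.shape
(3, 13, 2)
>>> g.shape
(3, 2, 13)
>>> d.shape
(13, 3, 3)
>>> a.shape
(3, 3)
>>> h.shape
(2, 13, 3)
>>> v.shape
(2,)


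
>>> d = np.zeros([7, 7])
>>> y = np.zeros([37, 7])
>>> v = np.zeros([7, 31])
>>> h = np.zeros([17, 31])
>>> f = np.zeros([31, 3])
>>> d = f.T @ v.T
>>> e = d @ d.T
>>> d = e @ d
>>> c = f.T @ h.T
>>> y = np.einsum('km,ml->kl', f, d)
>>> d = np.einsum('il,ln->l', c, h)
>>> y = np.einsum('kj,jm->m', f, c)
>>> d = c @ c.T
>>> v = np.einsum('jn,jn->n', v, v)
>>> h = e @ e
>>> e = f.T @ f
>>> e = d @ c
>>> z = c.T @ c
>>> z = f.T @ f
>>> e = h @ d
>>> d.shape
(3, 3)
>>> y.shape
(17,)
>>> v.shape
(31,)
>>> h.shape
(3, 3)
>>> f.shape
(31, 3)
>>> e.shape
(3, 3)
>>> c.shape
(3, 17)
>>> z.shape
(3, 3)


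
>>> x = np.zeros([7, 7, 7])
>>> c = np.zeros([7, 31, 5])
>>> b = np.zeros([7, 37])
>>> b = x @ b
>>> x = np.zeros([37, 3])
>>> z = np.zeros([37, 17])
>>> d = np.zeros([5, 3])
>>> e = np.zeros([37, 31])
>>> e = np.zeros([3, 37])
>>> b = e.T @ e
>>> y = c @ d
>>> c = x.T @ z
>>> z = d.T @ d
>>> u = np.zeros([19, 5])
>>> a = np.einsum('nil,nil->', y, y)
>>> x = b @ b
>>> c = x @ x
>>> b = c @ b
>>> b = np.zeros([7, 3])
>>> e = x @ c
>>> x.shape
(37, 37)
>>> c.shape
(37, 37)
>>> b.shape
(7, 3)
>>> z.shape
(3, 3)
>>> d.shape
(5, 3)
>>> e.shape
(37, 37)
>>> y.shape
(7, 31, 3)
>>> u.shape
(19, 5)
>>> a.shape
()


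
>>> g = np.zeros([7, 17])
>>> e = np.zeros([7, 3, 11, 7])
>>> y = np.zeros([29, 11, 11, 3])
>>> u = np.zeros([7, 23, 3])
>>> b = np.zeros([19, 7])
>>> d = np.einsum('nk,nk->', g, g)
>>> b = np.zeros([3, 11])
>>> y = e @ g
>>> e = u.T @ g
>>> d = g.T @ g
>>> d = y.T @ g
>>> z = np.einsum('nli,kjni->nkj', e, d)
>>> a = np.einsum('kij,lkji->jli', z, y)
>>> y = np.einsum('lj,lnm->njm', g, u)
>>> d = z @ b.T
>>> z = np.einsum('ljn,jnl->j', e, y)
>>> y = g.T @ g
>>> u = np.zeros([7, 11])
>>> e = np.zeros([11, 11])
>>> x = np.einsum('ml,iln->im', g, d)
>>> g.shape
(7, 17)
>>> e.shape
(11, 11)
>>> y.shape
(17, 17)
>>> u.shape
(7, 11)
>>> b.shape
(3, 11)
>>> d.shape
(3, 17, 3)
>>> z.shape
(23,)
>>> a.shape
(11, 7, 17)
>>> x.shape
(3, 7)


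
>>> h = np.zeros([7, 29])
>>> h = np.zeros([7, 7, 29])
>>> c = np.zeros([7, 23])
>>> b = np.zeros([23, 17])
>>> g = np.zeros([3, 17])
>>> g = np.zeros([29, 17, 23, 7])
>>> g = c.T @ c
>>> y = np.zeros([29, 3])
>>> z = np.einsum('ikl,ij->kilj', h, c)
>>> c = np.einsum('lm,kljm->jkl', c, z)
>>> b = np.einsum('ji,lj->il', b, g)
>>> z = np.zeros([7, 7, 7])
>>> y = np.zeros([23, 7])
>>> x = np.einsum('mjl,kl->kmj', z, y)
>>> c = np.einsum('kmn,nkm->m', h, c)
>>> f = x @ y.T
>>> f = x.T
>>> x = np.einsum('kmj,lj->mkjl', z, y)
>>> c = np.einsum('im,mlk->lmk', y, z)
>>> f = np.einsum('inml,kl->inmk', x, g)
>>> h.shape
(7, 7, 29)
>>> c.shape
(7, 7, 7)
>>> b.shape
(17, 23)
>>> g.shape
(23, 23)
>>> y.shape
(23, 7)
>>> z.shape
(7, 7, 7)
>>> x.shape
(7, 7, 7, 23)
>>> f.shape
(7, 7, 7, 23)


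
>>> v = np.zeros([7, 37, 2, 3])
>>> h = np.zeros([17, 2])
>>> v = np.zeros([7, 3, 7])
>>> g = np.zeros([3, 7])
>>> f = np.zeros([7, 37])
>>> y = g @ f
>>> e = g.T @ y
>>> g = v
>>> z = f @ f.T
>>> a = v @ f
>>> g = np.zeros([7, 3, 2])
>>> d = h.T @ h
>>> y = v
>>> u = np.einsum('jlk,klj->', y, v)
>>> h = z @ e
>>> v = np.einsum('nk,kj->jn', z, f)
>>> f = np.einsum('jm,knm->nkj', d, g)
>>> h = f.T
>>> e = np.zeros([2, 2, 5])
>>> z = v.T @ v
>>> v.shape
(37, 7)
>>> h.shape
(2, 7, 3)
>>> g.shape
(7, 3, 2)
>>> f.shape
(3, 7, 2)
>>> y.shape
(7, 3, 7)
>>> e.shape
(2, 2, 5)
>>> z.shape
(7, 7)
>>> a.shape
(7, 3, 37)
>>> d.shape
(2, 2)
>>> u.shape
()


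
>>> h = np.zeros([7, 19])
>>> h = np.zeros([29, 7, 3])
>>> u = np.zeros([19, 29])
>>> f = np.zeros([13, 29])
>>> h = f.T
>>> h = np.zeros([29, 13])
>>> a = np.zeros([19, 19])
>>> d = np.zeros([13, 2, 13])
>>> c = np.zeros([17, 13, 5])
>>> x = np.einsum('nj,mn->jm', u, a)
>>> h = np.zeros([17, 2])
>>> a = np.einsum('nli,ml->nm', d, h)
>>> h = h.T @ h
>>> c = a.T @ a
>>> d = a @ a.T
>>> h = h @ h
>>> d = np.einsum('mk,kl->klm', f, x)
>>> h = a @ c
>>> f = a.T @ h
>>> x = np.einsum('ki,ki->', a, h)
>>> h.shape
(13, 17)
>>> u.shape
(19, 29)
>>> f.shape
(17, 17)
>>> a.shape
(13, 17)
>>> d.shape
(29, 19, 13)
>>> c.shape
(17, 17)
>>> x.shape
()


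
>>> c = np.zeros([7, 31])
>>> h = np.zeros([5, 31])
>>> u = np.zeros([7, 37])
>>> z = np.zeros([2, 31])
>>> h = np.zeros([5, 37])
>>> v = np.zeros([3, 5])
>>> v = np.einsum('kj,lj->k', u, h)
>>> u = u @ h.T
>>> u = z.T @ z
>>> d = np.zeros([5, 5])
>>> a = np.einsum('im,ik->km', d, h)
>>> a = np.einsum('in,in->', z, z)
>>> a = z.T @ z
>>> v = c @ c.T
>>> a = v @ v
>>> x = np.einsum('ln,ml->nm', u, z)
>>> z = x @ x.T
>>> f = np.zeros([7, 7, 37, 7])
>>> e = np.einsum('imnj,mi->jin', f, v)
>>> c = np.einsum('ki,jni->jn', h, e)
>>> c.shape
(7, 7)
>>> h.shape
(5, 37)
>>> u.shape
(31, 31)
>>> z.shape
(31, 31)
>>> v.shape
(7, 7)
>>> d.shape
(5, 5)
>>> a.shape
(7, 7)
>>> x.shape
(31, 2)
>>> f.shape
(7, 7, 37, 7)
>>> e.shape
(7, 7, 37)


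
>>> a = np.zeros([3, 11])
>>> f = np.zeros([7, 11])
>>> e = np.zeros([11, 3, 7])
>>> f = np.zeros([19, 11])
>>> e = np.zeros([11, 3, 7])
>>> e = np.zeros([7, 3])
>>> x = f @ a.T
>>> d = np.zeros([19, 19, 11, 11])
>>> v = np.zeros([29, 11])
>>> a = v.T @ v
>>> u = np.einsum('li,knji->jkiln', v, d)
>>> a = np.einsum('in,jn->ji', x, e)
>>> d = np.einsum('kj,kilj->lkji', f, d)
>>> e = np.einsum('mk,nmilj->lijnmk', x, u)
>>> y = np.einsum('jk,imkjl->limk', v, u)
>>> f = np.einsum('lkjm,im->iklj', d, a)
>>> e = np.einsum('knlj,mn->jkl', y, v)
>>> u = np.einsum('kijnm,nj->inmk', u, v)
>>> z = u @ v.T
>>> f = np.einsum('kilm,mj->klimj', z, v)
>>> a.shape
(7, 19)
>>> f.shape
(19, 19, 29, 29, 11)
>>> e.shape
(11, 19, 19)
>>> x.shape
(19, 3)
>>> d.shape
(11, 19, 11, 19)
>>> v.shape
(29, 11)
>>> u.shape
(19, 29, 19, 11)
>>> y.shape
(19, 11, 19, 11)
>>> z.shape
(19, 29, 19, 29)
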